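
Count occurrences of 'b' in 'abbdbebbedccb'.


Scanning 'abbdbebbedccb' for 'b':
  Position 1: 'b' -> MATCH (count: 1)
  Position 2: 'b' -> MATCH (count: 2)
  Position 4: 'b' -> MATCH (count: 3)
  Position 6: 'b' -> MATCH (count: 4)
  Position 7: 'b' -> MATCH (count: 5)
  Position 12: 'b' -> MATCH (count: 6)
Total occurrences of 'b': 6

6


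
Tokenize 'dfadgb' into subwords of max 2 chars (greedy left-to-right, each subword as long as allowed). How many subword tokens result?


'dfadgb' has 6 characters.
Chunking with max size 2:
  Chunk 1: 'df' (positions 0-1)
  Chunk 2: 'ad' (positions 2-3)
  Chunk 3: 'gb' (positions 4-5)
Total chunks: ceil(6 / 2) = 3

3


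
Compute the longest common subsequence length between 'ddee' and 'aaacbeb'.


DP table for LCS of 'ddee' and 'aaacbeb':
       a  a  a  c  b  e  b
    0  0  0  0  0  0  0  0
  d 0  0  0  0  0  0  0  0
  d 0  0  0  0  0  0  0  0
  e 0  0  0  0  0  0  1  1
  e 0  0  0  0  0  0  1  1
LCS: 'e'
LCS length = 1

1


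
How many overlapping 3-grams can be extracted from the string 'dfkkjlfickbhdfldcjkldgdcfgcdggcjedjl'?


String 'dfkkjlfickbhdfldcjkldgdcfgcdggcjedjl' has length L = 36.
Number of overlapping n-grams = L - n + 1
Substituting: 36 - 3 + 1 = 34

34


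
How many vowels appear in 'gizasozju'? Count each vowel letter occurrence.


Scanning each character of 'gizasozju':
  Position 1: 'g' -> consonant (running count: 0)
  Position 2: 'i' -> vowel (running count: 1)
  Position 3: 'z' -> consonant (running count: 1)
  Position 4: 'a' -> vowel (running count: 2)
  Position 5: 's' -> consonant (running count: 2)
  Position 6: 'o' -> vowel (running count: 3)
  Position 7: 'z' -> consonant (running count: 3)
  Position 8: 'j' -> consonant (running count: 3)
  Position 9: 'u' -> vowel (running count: 4)
Total vowels: 4

4


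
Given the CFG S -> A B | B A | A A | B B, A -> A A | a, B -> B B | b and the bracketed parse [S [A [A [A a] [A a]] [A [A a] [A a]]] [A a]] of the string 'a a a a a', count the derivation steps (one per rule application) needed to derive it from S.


Every bracketed nonterminal node [X ...] in the tree is produced by exactly one rule application.
Reading the tree off as a leftmost derivation:
  Step 1: S  =>  A A   (applied S -> A A)
  Step 2: A A  =>  A A A   (applied A -> A A)
  Step 3: A A A  =>  A A A A   (applied A -> A A)
  Step 4: A A A A  =>  a A A A   (applied A -> a)
  Step 5: a A A A  =>  a a A A   (applied A -> a)
  Step 6: a a A A  =>  a a A A A   (applied A -> A A)
  Step 7: a a A A A  =>  a a a A A   (applied A -> a)
  Step 8: a a a A A  =>  a a a a A   (applied A -> a)
  Step 9: a a a a A  =>  a a a a a   (applied A -> a)
Final yield: a a a a a
Total rewrite steps: 9

9


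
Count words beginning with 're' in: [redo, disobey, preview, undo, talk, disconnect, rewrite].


Checking each word for prefix 're':
  'redo' -> YES, starts with 're' (count: 1)
  'disobey' -> no (count: 1)
  'preview' -> no (count: 1)
  'undo' -> no (count: 1)
  'talk' -> no (count: 1)
  'disconnect' -> no (count: 1)
  'rewrite' -> YES, starts with 're' (count: 2)
Total with prefix 're': 2

2


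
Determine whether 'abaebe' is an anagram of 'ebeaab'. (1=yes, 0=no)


Sort characters of 'abaebe': 'aabbee'
Sort characters of 'ebeaab': 'aabbee'
Sorted forms match -> they ARE anagrams
Result: 1

1


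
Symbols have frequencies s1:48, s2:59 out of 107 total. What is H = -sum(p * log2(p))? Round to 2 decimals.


Computing entropy H = -sum(p_i * log2(p_i)):
  s1: p = 48/107 = 0.4486, -p*log2(p) = 0.5188
  s2: p = 59/107 = 0.5514, -p*log2(p) = 0.4736
H = sum of terms = 0.9924
Rounded to 2 decimals: 0.99

0.99


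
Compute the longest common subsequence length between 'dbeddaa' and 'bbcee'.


DP table for LCS of 'dbeddaa' and 'bbcee':
       b  b  c  e  e
    0  0  0  0  0  0
  d 0  0  0  0  0  0
  b 0  1  1  1  1  1
  e 0  1  1  1  2  2
  d 0  1  1  1  2  2
  d 0  1  1  1  2  2
  a 0  1  1  1  2  2
  a 0  1  1  1  2  2
LCS: 'be'
LCS length = 2

2


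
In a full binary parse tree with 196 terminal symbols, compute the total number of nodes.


Leaf nodes (terminals): 196
Internal nodes = n - 1 = 196 - 1 = 195
Total = leaves + internal = 196 + 195 = 391

391


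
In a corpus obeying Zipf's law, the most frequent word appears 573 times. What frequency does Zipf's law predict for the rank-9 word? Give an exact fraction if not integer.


Zipf's law: freq(rank) = f1 / rank
f1 = 573, rank = 9
freq = 573 / 9
GCD(573, 9) = 3
Simplified: 191/3

191/3


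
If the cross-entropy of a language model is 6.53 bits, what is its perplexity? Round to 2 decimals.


Perplexity formula: PP = 2^H
H = 6.53
PP = 2^6.53
Decompose: 2^6.53 = 2^6 * 2^0.53
2^6 = 64, 2^0.53 ~ 1.4439292
PP ~ 64 * 1.4439292 = 92.4114688
Rounded to 2 decimals: 92.41

92.41


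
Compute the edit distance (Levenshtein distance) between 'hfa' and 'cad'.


Building DP table for s1='hfa' (len 3) and s2='cad' (len 3):
       c  a  d
    0  1  2  3
  h 1  1  2  3
  f 2  2  2  3
  a 3  3  2  3
Edit distance = dp[3][3] = 3

3


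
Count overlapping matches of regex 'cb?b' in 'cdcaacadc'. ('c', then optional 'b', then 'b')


Pattern: cb?b means 'c', then optional 'b', then 'b'.
Scanning 'cdcaacadc' position-by-position:
  Pos 0: window 'cdc' -> no
  Pos 1: window 'dca' -> no
  Pos 2: window 'caa' -> no
  Pos 3: window 'aac' -> no
  Pos 4: window 'aca' -> no
  Pos 5: window 'cad' -> no
  Pos 6: window 'adc' -> no
  Pos 7: window 'dc' -> no
  Pos 8: window 'c' -> no
Total matches: 0

0


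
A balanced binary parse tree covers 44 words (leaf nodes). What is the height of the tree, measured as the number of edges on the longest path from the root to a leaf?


In a balanced binary tree with n leaves the deepest leaf is ceil(log2(n)) edges below the root.
log2(44) = 5.4594
ceil(5.4594) = 6
height (edges) = 6

6


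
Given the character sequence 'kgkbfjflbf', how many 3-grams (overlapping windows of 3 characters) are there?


String 'kgkbfjflbf' has length L = 10.
Number of overlapping n-grams = L - n + 1
Substituting: 10 - 3 + 1 = 8

8


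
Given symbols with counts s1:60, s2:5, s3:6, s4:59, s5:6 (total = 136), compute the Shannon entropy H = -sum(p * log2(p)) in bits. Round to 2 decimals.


Computing entropy H = -sum(p_i * log2(p_i)):
  s1: p = 60/136 = 0.4412, -p*log2(p) = 0.5208
  s2: p = 5/136 = 0.0368, -p*log2(p) = 0.1752
  s3: p = 6/136 = 0.0441, -p*log2(p) = 0.1986
  s4: p = 59/136 = 0.4338, -p*log2(p) = 0.5227
  s5: p = 6/136 = 0.0441, -p*log2(p) = 0.1986
H = sum of terms = 1.6159
Rounded to 2 decimals: 1.62

1.62


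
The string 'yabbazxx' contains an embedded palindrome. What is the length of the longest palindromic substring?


Scanning 'yabbazxx' for palindromic substrings.
Substring at positions 1-4: 'abba'.
Check: reverse('abba') = 'abba' -> palindrome confirmed.
Neighbouring characters ('y' / 'z') break symmetry, so it cannot extend further.
No longer palindromic substring exists; longest length = 4

4


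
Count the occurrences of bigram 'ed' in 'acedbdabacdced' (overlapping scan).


Scanning 'acedbdabacdced' for bigram 'ed':
  Position 0: 'ac' -> no
  Position 1: 'ce' -> no
  Position 2: 'ed' -> MATCH
  Position 3: 'db' -> no
  Position 4: 'bd' -> no
  Position 5: 'da' -> no
  Position 6: 'ab' -> no
  Position 7: 'ba' -> no
  Position 8: 'ac' -> no
  Position 9: 'cd' -> no
  Position 10: 'dc' -> no
  Position 11: 'ce' -> no
  Position 12: 'ed' -> MATCH
Total matches: 2

2


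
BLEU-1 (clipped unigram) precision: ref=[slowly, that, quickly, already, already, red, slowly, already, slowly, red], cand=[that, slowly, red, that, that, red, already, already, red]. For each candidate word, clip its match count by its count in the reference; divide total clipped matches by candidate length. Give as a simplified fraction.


Reference word counts: {'already': 3, 'quickly': 1, 'red': 2, 'slowly': 3, 'that': 1}
Checking each candidate word (with clipping):
  'that' -> in reference (ref count 1, used 1/1) -> match (matches: 1)
  'slowly' -> in reference (ref count 3, used 1/3) -> match (matches: 2)
  'red' -> in reference (ref count 2, used 1/2) -> match (matches: 3)
  'that' -> ref count 1 already used up (1/1) -> clipped, no match (matches: 3)
  'that' -> ref count 1 already used up (1/1) -> clipped, no match (matches: 3)
  'red' -> in reference (ref count 2, used 2/2) -> match (matches: 4)
  'already' -> in reference (ref count 3, used 1/3) -> match (matches: 5)
  'already' -> in reference (ref count 3, used 2/3) -> match (matches: 6)
  'red' -> ref count 2 already used up (2/2) -> clipped, no match (matches: 6)
Clipped matches: 6, Candidate length: 9
Precision = 6/9 = 2/3

2/3


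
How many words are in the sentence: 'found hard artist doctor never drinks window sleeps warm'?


Counting words by splitting on spaces:
  Word 1: 'found'
  Word 2: 'hard'
  Word 3: 'artist'
  Word 4: 'doctor'
  Word 5: 'never'
  Word 6: 'drinks'
  Word 7: 'window'
  Word 8: 'sleeps'
  Word 9: 'warm'
Total words: 9

9


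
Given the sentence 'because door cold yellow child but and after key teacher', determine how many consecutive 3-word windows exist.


Word trigrams from [10] words:
  Trigram 1: (because door cold)
  Trigram 2: (door cold yellow)
  Trigram 3: (cold yellow child)
  Trigram 4: (yellow child but)
  Trigram 5: (child but and)
  Trigram 6: (but and after)
  Trigram 7: (and after key)
  Trigram 8: (after key teacher)
Total word trigrams: 10 - 2 = 8

8


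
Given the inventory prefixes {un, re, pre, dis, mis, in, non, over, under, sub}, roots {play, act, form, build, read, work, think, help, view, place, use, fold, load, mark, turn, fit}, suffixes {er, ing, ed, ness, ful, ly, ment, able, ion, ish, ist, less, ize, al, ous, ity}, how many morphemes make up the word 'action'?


Segmenting 'action' against the inventory:
  'act' -> root (morpheme 1)
  'ion' -> suffix (morpheme 2)
Total morphemes: 2

2


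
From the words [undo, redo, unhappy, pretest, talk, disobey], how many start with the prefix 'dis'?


Checking each word for prefix 'dis':
  'undo' -> no (count: 0)
  'redo' -> no (count: 0)
  'unhappy' -> no (count: 0)
  'pretest' -> no (count: 0)
  'talk' -> no (count: 0)
  'disobey' -> YES, starts with 'dis' (count: 1)
Total with prefix 'dis': 1

1


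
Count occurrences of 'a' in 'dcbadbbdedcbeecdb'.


Scanning 'dcbadbbdedcbeecdb' for 'a':
  Position 3: 'a' -> MATCH (count: 1)
Total occurrences of 'a': 1

1


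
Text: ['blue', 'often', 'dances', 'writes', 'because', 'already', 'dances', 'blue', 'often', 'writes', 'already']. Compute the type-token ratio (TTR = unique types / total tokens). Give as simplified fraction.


Tokens: 11
Unique types: ('already', 'because', 'blue', 'dances', 'often', 'writes') = 6
TTR = 6/11
Already in lowest terms.

6/11


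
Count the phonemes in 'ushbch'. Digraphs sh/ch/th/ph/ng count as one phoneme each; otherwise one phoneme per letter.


Parsing 'ushbch' greedily, digraphs first:
  'u' -> vowel phoneme (phonemes so far: 1)
  'sh' -> digraph (1 consonant phoneme) (phonemes so far: 2)
  'b' -> consonant phoneme (phonemes so far: 3)
  'ch' -> digraph (1 consonant phoneme) (phonemes so far: 4)
Total phonemes: 4

4


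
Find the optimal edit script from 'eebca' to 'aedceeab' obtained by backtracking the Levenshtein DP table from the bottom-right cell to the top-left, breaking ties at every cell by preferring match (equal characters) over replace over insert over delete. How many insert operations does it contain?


Edit distance = 5. Backtracking from cell (5, 8) with preference match > replace > insert > delete,
then listing the resulting alignment 'eebca' -> 'aedceeab' left to right:
  Step 1: replace e->a
  Step 2: keep 'e'
  Step 3: replace b->d
  Step 4: keep 'c'
  Step 5: insert 'e' [insertion #1]
  Step 6: insert 'e' [insertion #2]
  Step 7: keep 'a'
  Step 8: insert 'b' [insertion #3]
Total insertions: 3

3


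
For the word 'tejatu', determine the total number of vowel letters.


Scanning each character of 'tejatu':
  Position 1: 't' -> consonant (running count: 0)
  Position 2: 'e' -> vowel (running count: 1)
  Position 3: 'j' -> consonant (running count: 1)
  Position 4: 'a' -> vowel (running count: 2)
  Position 5: 't' -> consonant (running count: 2)
  Position 6: 'u' -> vowel (running count: 3)
Total vowels: 3

3


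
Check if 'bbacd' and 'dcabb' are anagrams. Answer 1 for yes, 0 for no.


Sort characters of 'bbacd': 'abbcd'
Sort characters of 'dcabb': 'abbcd'
Sorted forms match -> they ARE anagrams
Result: 1

1


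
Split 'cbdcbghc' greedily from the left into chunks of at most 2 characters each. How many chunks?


'cbdcbghc' has 8 characters.
Chunking with max size 2:
  Chunk 1: 'cb' (positions 0-1)
  Chunk 2: 'dc' (positions 2-3)
  Chunk 3: 'bg' (positions 4-5)
  Chunk 4: 'hc' (positions 6-7)
Total chunks: ceil(8 / 2) = 4

4


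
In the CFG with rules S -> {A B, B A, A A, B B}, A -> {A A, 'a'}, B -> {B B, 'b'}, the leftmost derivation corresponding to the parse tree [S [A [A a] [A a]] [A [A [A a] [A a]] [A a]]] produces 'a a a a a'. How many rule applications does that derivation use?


Every bracketed nonterminal node [X ...] in the tree is produced by exactly one rule application.
Reading the tree off as a leftmost derivation:
  Step 1: S  =>  A A   (applied S -> A A)
  Step 2: A A  =>  A A A   (applied A -> A A)
  Step 3: A A A  =>  a A A   (applied A -> a)
  Step 4: a A A  =>  a a A   (applied A -> a)
  Step 5: a a A  =>  a a A A   (applied A -> A A)
  Step 6: a a A A  =>  a a A A A   (applied A -> A A)
  Step 7: a a A A A  =>  a a a A A   (applied A -> a)
  Step 8: a a a A A  =>  a a a a A   (applied A -> a)
  Step 9: a a a a A  =>  a a a a a   (applied A -> a)
Final yield: a a a a a
Total rewrite steps: 9

9


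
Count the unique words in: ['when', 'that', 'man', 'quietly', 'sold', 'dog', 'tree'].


Listing all tokens and tracking unique types:
  Token 1: 'when' -> NEW (unique so far: 1)
  Token 2: 'that' -> NEW (unique so far: 2)
  Token 3: 'man' -> NEW (unique so far: 3)
  Token 4: 'quietly' -> NEW (unique so far: 4)
  Token 5: 'sold' -> NEW (unique so far: 5)
  Token 6: 'dog' -> NEW (unique so far: 6)
  Token 7: 'tree' -> NEW (unique so far: 7)
Unique types: ('dog', 'man', 'quietly', 'sold', 'that', 'tree', 'when')
Vocabulary size: 7

7


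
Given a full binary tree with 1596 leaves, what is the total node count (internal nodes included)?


Leaf nodes (terminals): 1596
Internal nodes = n - 1 = 1596 - 1 = 1595
Total = leaves + internal = 1596 + 1595 = 3191

3191


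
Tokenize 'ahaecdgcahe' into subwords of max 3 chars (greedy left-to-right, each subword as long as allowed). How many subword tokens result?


'ahaecdgcahe' has 11 characters.
Chunking with max size 3:
  Chunk 1: 'aha' (positions 0-2)
  Chunk 2: 'ecd' (positions 3-5)
  Chunk 3: 'gca' (positions 6-8)
  Chunk 4: 'he' (positions 9-10)
Total chunks: ceil(11 / 3) = 4

4


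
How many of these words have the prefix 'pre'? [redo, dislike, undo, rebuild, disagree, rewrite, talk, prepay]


Checking each word for prefix 'pre':
  'redo' -> no (count: 0)
  'dislike' -> no (count: 0)
  'undo' -> no (count: 0)
  'rebuild' -> no (count: 0)
  'disagree' -> no (count: 0)
  'rewrite' -> no (count: 0)
  'talk' -> no (count: 0)
  'prepay' -> YES, starts with 'pre' (count: 1)
Total with prefix 'pre': 1

1


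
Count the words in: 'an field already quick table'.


Counting words by splitting on spaces:
  Word 1: 'an'
  Word 2: 'field'
  Word 3: 'already'
  Word 4: 'quick'
  Word 5: 'table'
Total words: 5

5


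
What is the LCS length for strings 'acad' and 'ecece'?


DP table for LCS of 'acad' and 'ecece':
       e  c  e  c  e
    0  0  0  0  0  0
  a 0  0  0  0  0  0
  c 0  0  1  1  1  1
  a 0  0  1  1  1  1
  d 0  0  1  1  1  1
LCS: 'c'
LCS length = 1

1


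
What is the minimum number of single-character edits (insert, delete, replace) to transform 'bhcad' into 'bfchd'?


Building DP table for s1='bhcad' (len 5) and s2='bfchd' (len 5):
       b  f  c  h  d
    0  1  2  3  4  5
  b 1  0  1  2  3  4
  h 2  1  1  2  2  3
  c 3  2  2  1  2  3
  a 4  3  3  2  2  3
  d 5  4  4  3  3  2
Edit distance = dp[5][5] = 2

2


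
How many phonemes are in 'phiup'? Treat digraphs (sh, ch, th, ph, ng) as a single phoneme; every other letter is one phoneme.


Parsing 'phiup' greedily, digraphs first:
  'ph' -> digraph (1 consonant phoneme) (phonemes so far: 1)
  'i' -> vowel phoneme (phonemes so far: 2)
  'u' -> vowel phoneme (phonemes so far: 3)
  'p' -> consonant phoneme (phonemes so far: 4)
Total phonemes: 4

4


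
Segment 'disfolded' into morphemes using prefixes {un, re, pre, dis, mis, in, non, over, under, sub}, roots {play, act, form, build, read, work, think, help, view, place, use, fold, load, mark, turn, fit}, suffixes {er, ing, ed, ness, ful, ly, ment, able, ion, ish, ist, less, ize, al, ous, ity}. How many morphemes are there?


Segmenting 'disfolded' against the inventory:
  'dis' -> prefix (morpheme 1)
  'fold' -> root (morpheme 2)
  'ed' -> suffix (morpheme 3)
Total morphemes: 3

3


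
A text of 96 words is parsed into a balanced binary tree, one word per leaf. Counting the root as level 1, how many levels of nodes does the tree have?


In a balanced binary tree with n leaves the deepest leaf is ceil(log2(n)) edges below the root,
so counting node levels inclusive of root and leaves gives ceil(log2(n)) + 1 levels.
log2(96) = 6.5850
ceil(6.5850) = 7
levels = 7 + 1 = 8

8


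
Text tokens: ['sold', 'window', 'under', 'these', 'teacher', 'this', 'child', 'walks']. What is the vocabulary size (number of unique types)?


Listing all tokens and tracking unique types:
  Token 1: 'sold' -> NEW (unique so far: 1)
  Token 2: 'window' -> NEW (unique so far: 2)
  Token 3: 'under' -> NEW (unique so far: 3)
  Token 4: 'these' -> NEW (unique so far: 4)
  Token 5: 'teacher' -> NEW (unique so far: 5)
  Token 6: 'this' -> NEW (unique so far: 6)
  Token 7: 'child' -> NEW (unique so far: 7)
  Token 8: 'walks' -> NEW (unique so far: 8)
Unique types: ('child', 'sold', 'teacher', 'these', 'this', 'under', 'walks', 'window')
Vocabulary size: 8

8


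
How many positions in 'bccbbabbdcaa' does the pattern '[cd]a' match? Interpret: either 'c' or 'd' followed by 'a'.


Pattern: [cd]a means either 'c' or 'd' followed by 'a'.
Scanning 'bccbbabbdcaa' position-by-position:
  Pos 0: window 'bc' -> no
  Pos 1: window 'cc' -> no
  Pos 2: window 'cb' -> no
  Pos 3: window 'bb' -> no
  Pos 4: window 'ba' -> no
  Pos 5: window 'ab' -> no
  Pos 6: window 'bb' -> no
  Pos 7: window 'bd' -> no
  Pos 8: window 'dc' -> no
  Pos 9: window 'ca' -> MATCH
  Pos 10: window 'aa' -> no
  Pos 11: window 'a' -> no
Total matches: 1

1


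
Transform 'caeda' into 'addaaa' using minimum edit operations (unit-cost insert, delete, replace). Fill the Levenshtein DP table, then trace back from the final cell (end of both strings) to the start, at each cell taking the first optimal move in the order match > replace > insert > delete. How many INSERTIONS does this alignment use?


Edit distance = 4. Backtracking from cell (5, 6) with preference match > replace > insert > delete,
then listing the resulting alignment 'caeda' -> 'addaaa' left to right:
  Step 1: delete 'c'
  Step 2: keep 'a'
  Step 3: replace e->d
  Step 4: keep 'd'
  Step 5: insert 'a' [insertion #1]
  Step 6: insert 'a' [insertion #2]
  Step 7: keep 'a'
Total insertions: 2

2


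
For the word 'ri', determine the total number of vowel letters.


Scanning each character of 'ri':
  Position 1: 'r' -> consonant (running count: 0)
  Position 2: 'i' -> vowel (running count: 1)
Total vowels: 1

1


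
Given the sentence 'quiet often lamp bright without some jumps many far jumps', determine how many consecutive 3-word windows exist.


Word trigrams from [10] words:
  Trigram 1: (quiet often lamp)
  Trigram 2: (often lamp bright)
  Trigram 3: (lamp bright without)
  Trigram 4: (bright without some)
  Trigram 5: (without some jumps)
  Trigram 6: (some jumps many)
  Trigram 7: (jumps many far)
  Trigram 8: (many far jumps)
Total word trigrams: 10 - 2 = 8

8


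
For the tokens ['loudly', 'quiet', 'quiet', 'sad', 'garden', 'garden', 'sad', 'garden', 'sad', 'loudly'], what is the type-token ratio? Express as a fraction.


Tokens: 10
Unique types: ('garden', 'loudly', 'quiet', 'sad') = 4
TTR = 4/10
Simplify: divide both by 2 -> 2/5
TTR = 2/5

2/5


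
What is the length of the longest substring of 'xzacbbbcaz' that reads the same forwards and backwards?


Scanning 'xzacbbbcaz' for palindromic substrings.
Substring at positions 1-9: 'zacbbbcaz'.
Check: reverse('zacbbbcaz') = 'zacbbbcaz' -> palindrome confirmed.
Neighbouring characters ('x' / '-') break symmetry, so it cannot extend further.
No longer palindromic substring exists; longest length = 9

9


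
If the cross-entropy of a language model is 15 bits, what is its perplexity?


Perplexity formula: PP = 2^H
H = 15
PP = 2^15
PP = 2^15 = 32768

32768


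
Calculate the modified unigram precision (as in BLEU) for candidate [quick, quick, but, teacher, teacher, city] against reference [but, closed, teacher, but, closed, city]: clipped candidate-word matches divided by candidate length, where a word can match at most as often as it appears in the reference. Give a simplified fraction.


Reference word counts: {'but': 2, 'city': 1, 'closed': 2, 'teacher': 1}
Checking each candidate word (with clipping):
  'quick' -> not in reference -> no match (matches: 0)
  'quick' -> not in reference -> no match (matches: 0)
  'but' -> in reference (ref count 2, used 1/2) -> match (matches: 1)
  'teacher' -> in reference (ref count 1, used 1/1) -> match (matches: 2)
  'teacher' -> ref count 1 already used up (1/1) -> clipped, no match (matches: 2)
  'city' -> in reference (ref count 1, used 1/1) -> match (matches: 3)
Clipped matches: 3, Candidate length: 6
Precision = 3/6 = 1/2

1/2


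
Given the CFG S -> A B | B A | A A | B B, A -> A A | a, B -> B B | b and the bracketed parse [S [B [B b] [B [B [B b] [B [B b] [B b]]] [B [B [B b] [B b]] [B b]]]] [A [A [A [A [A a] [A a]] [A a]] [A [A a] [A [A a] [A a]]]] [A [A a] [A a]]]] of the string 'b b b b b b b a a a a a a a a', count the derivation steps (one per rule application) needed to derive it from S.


Every bracketed nonterminal node [X ...] in the tree is produced by exactly one rule application.
Reading the tree off as a leftmost derivation:
  Step 1: S  =>  B A   (applied S -> B A)
  Step 2: B A  =>  B B A   (applied B -> B B)
  Step 3: B B A  =>  b B A   (applied B -> b)
  Step 4: b B A  =>  b B B A   (applied B -> B B)
  Step 5: b B B A  =>  b B B B A   (applied B -> B B)
  Step 6: b B B B A  =>  b b B B A   (applied B -> b)
  Step 7: b b B B A  =>  b b B B B A   (applied B -> B B)
  Step 8: b b B B B A  =>  b b b B B A   (applied B -> b)
  Step 9: b b b B B A  =>  b b b b B A   (applied B -> b)
  Step 10: b b b b B A  =>  b b b b B B A   (applied B -> B B)
  Step 11: b b b b B B A  =>  b b b b B B B A   (applied B -> B B)
  Step 12: b b b b B B B A  =>  b b b b b B B A   (applied B -> b)
  Step 13: b b b b b B B A  =>  b b b b b b B A   (applied B -> b)
  Step 14: b b b b b b B A  =>  b b b b b b b A   (applied B -> b)
  Step 15: b b b b b b b A  =>  b b b b b b b A A   (applied A -> A A)
  Step 16: b b b b b b b A A  =>  b b b b b b b A A A   (applied A -> A A)
  Step 17: b b b b b b b A A A  =>  b b b b b b b A A A A   (applied A -> A A)
  Step 18: b b b b b b b A A A A  =>  b b b b b b b A A A A A   (applied A -> A A)
  Step 19: b b b b b b b A A A A A  =>  b b b b b b b a A A A A   (applied A -> a)
  Step 20: b b b b b b b a A A A A  =>  b b b b b b b a a A A A   (applied A -> a)
  Step 21: b b b b b b b a a A A A  =>  b b b b b b b a a a A A   (applied A -> a)
  Step 22: b b b b b b b a a a A A  =>  b b b b b b b a a a A A A   (applied A -> A A)
  Step 23: b b b b b b b a a a A A A  =>  b b b b b b b a a a a A A   (applied A -> a)
  Step 24: b b b b b b b a a a a A A  =>  b b b b b b b a a a a A A A   (applied A -> A A)
  Step 25: b b b b b b b a a a a A A A  =>  b b b b b b b a a a a a A A   (applied A -> a)
  Step 26: b b b b b b b a a a a a A A  =>  b b b b b b b a a a a a a A   (applied A -> a)
  Step 27: b b b b b b b a a a a a a A  =>  b b b b b b b a a a a a a A A   (applied A -> A A)
  Step 28: b b b b b b b a a a a a a A A  =>  b b b b b b b a a a a a a a A   (applied A -> a)
  Step 29: b b b b b b b a a a a a a a A  =>  b b b b b b b a a a a a a a a   (applied A -> a)
Final yield: b b b b b b b a a a a a a a a
Total rewrite steps: 29

29


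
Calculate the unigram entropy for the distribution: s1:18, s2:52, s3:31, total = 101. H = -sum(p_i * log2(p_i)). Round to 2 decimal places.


Computing entropy H = -sum(p_i * log2(p_i)):
  s1: p = 18/101 = 0.1782, -p*log2(p) = 0.4435
  s2: p = 52/101 = 0.5149, -p*log2(p) = 0.4931
  s3: p = 31/101 = 0.3069, -p*log2(p) = 0.5230
H = sum of terms = 1.4596
Rounded to 2 decimals: 1.46

1.46


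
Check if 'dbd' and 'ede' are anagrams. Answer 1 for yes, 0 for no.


Sort characters of 'dbd': 'bdd'
Sort characters of 'ede': 'dee'
Sorted forms differ -> they are NOT anagrams
Result: 0

0


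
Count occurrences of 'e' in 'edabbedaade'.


Scanning 'edabbedaade' for 'e':
  Position 0: 'e' -> MATCH (count: 1)
  Position 5: 'e' -> MATCH (count: 2)
  Position 10: 'e' -> MATCH (count: 3)
Total occurrences of 'e': 3

3


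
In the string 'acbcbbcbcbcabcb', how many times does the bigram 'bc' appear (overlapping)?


Scanning 'acbcbbcbcbcabcb' for bigram 'bc':
  Position 0: 'ac' -> no
  Position 1: 'cb' -> no
  Position 2: 'bc' -> MATCH
  Position 3: 'cb' -> no
  Position 4: 'bb' -> no
  Position 5: 'bc' -> MATCH
  Position 6: 'cb' -> no
  Position 7: 'bc' -> MATCH
  Position 8: 'cb' -> no
  Position 9: 'bc' -> MATCH
  Position 10: 'ca' -> no
  Position 11: 'ab' -> no
  Position 12: 'bc' -> MATCH
  Position 13: 'cb' -> no
Total matches: 5

5


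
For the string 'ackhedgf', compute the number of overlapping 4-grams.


String 'ackhedgf' has length L = 8.
Number of overlapping n-grams = L - n + 1
Substituting: 8 - 4 + 1 = 5

5


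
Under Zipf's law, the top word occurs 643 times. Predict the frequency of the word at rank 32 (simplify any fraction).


Zipf's law: freq(rank) = f1 / rank
f1 = 643, rank = 32
freq = 643 / 32
GCD(643, 32) = 1
Simplified: 643/32

643/32


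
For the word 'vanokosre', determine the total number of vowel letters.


Scanning each character of 'vanokosre':
  Position 1: 'v' -> consonant (running count: 0)
  Position 2: 'a' -> vowel (running count: 1)
  Position 3: 'n' -> consonant (running count: 1)
  Position 4: 'o' -> vowel (running count: 2)
  Position 5: 'k' -> consonant (running count: 2)
  Position 6: 'o' -> vowel (running count: 3)
  Position 7: 's' -> consonant (running count: 3)
  Position 8: 'r' -> consonant (running count: 3)
  Position 9: 'e' -> vowel (running count: 4)
Total vowels: 4

4


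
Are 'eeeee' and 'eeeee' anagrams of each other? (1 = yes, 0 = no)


Sort characters of 'eeeee': 'eeeee'
Sort characters of 'eeeee': 'eeeee'
Sorted forms match -> they ARE anagrams
Result: 1

1


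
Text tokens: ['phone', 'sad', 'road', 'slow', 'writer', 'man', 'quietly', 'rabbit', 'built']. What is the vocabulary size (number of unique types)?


Listing all tokens and tracking unique types:
  Token 1: 'phone' -> NEW (unique so far: 1)
  Token 2: 'sad' -> NEW (unique so far: 2)
  Token 3: 'road' -> NEW (unique so far: 3)
  Token 4: 'slow' -> NEW (unique so far: 4)
  Token 5: 'writer' -> NEW (unique so far: 5)
  Token 6: 'man' -> NEW (unique so far: 6)
  Token 7: 'quietly' -> NEW (unique so far: 7)
  Token 8: 'rabbit' -> NEW (unique so far: 8)
  Token 9: 'built' -> NEW (unique so far: 9)
Unique types: ('built', 'man', 'phone', 'quietly', 'rabbit', 'road', 'sad', 'slow', 'writer')
Vocabulary size: 9

9


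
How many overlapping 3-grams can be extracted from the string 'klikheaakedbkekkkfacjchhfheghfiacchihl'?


String 'klikheaakedbkekkkfacjchhfheghfiacchihl' has length L = 38.
Number of overlapping n-grams = L - n + 1
Substituting: 38 - 3 + 1 = 36

36


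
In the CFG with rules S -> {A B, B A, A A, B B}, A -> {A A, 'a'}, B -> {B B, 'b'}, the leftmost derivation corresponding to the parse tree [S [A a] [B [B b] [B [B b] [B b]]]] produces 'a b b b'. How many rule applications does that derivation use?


Every bracketed nonterminal node [X ...] in the tree is produced by exactly one rule application.
Reading the tree off as a leftmost derivation:
  Step 1: S  =>  A B   (applied S -> A B)
  Step 2: A B  =>  a B   (applied A -> a)
  Step 3: a B  =>  a B B   (applied B -> B B)
  Step 4: a B B  =>  a b B   (applied B -> b)
  Step 5: a b B  =>  a b B B   (applied B -> B B)
  Step 6: a b B B  =>  a b b B   (applied B -> b)
  Step 7: a b b B  =>  a b b b   (applied B -> b)
Final yield: a b b b
Total rewrite steps: 7

7


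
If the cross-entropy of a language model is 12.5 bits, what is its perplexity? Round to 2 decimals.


Perplexity formula: PP = 2^H
H = 12.5
PP = 2^12.5
Decompose: 2^12.5 = 2^12 * 2^0.5 = 2^12 * sqrt(2)
2^12 = 4096, sqrt(2) ~ 1.4142136
PP ~ 4096 * 1.4142136 = 5792.6189056
Rounded to 2 decimals: 5792.62

5792.62


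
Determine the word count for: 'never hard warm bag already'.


Counting words by splitting on spaces:
  Word 1: 'never'
  Word 2: 'hard'
  Word 3: 'warm'
  Word 4: 'bag'
  Word 5: 'already'
Total words: 5

5


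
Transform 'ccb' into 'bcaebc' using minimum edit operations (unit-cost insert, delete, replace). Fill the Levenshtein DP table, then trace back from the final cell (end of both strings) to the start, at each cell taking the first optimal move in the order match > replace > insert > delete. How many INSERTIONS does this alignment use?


Edit distance = 4. Backtracking from cell (3, 6) with preference match > replace > insert > delete,
then listing the resulting alignment 'ccb' -> 'bcaebc' left to right:
  Step 1: insert 'b' [insertion #1]
  Step 2: keep 'c'
  Step 3: insert 'a' [insertion #2]
  Step 4: replace c->e
  Step 5: keep 'b'
  Step 6: insert 'c' [insertion #3]
Total insertions: 3

3


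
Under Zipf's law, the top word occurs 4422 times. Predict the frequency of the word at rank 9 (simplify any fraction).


Zipf's law: freq(rank) = f1 / rank
f1 = 4422, rank = 9
freq = 4422 / 9
GCD(4422, 9) = 3
Simplified: 1474/3

1474/3


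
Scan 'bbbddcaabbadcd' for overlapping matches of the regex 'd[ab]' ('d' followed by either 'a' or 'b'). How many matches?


Pattern: d[ab] means 'd' followed by either 'a' or 'b'.
Scanning 'bbbddcaabbadcd' position-by-position:
  Pos 0: window 'bb' -> no
  Pos 1: window 'bb' -> no
  Pos 2: window 'bd' -> no
  Pos 3: window 'dd' -> no
  Pos 4: window 'dc' -> no
  Pos 5: window 'ca' -> no
  Pos 6: window 'aa' -> no
  Pos 7: window 'ab' -> no
  Pos 8: window 'bb' -> no
  Pos 9: window 'ba' -> no
  Pos 10: window 'ad' -> no
  Pos 11: window 'dc' -> no
  Pos 12: window 'cd' -> no
  Pos 13: window 'd' -> no
Total matches: 0

0


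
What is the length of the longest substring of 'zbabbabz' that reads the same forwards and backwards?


Scanning 'zbabbabz' for palindromic substrings.
Substring at positions 0-7: 'zbabbabz'.
Check: reverse('zbabbabz') = 'zbabbabz' -> palindrome confirmed.
No longer palindromic substring exists; longest length = 8

8


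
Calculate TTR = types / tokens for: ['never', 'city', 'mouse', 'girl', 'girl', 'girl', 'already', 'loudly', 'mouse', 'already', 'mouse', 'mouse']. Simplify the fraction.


Tokens: 12
Unique types: ('already', 'city', 'girl', 'loudly', 'mouse', 'never') = 6
TTR = 6/12
Simplify: divide both by 6 -> 1/2
TTR = 1/2

1/2


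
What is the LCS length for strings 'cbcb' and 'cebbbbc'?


DP table for LCS of 'cbcb' and 'cebbbbc':
       c  e  b  b  b  b  c
    0  0  0  0  0  0  0  0
  c 0  1  1  1  1  1  1  1
  b 0  1  1  2  2  2  2  2
  c 0  1  1  2  2  2  2  3
  b 0  1  1  2  3  3  3  3
LCS: 'cbc'
LCS length = 3

3


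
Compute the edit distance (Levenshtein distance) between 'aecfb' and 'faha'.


Building DP table for s1='aecfb' (len 5) and s2='faha' (len 4):
       f  a  h  a
    0  1  2  3  4
  a 1  1  1  2  3
  e 2  2  2  2  3
  c 3  3  3  3  3
  f 4  3  4  4  4
  b 5  4  4  5  5
Edit distance = dp[5][4] = 5

5


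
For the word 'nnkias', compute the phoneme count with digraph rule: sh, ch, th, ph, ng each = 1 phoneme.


Parsing 'nnkias' greedily, digraphs first:
  'n' -> consonant phoneme (phonemes so far: 1)
  'n' -> consonant phoneme (phonemes so far: 2)
  'k' -> consonant phoneme (phonemes so far: 3)
  'i' -> vowel phoneme (phonemes so far: 4)
  'a' -> vowel phoneme (phonemes so far: 5)
  's' -> consonant phoneme (phonemes so far: 6)
Total phonemes: 6

6


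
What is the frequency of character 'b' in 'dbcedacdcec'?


Scanning 'dbcedacdcec' for 'b':
  Position 1: 'b' -> MATCH (count: 1)
Total occurrences of 'b': 1

1


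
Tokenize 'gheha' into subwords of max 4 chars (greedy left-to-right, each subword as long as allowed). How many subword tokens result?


'gheha' has 5 characters.
Chunking with max size 4:
  Chunk 1: 'gheh' (positions 0-3)
  Chunk 2: 'a' (positions 4-4)
Total chunks: ceil(5 / 4) = 2

2


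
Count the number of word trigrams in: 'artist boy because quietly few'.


Word trigrams from [5] words:
  Trigram 1: (artist boy because)
  Trigram 2: (boy because quietly)
  Trigram 3: (because quietly few)
Total word trigrams: 5 - 2 = 3

3


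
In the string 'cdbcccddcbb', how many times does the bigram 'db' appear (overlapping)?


Scanning 'cdbcccddcbb' for bigram 'db':
  Position 0: 'cd' -> no
  Position 1: 'db' -> MATCH
  Position 2: 'bc' -> no
  Position 3: 'cc' -> no
  Position 4: 'cc' -> no
  Position 5: 'cd' -> no
  Position 6: 'dd' -> no
  Position 7: 'dc' -> no
  Position 8: 'cb' -> no
  Position 9: 'bb' -> no
Total matches: 1

1


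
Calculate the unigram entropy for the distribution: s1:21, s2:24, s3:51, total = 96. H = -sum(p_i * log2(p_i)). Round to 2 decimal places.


Computing entropy H = -sum(p_i * log2(p_i)):
  s1: p = 21/96 = 0.2188, -p*log2(p) = 0.4796
  s2: p = 24/96 = 0.2500, -p*log2(p) = 0.5000
  s3: p = 51/96 = 0.5312, -p*log2(p) = 0.4848
H = sum of terms = 1.4644
Rounded to 2 decimals: 1.46

1.46


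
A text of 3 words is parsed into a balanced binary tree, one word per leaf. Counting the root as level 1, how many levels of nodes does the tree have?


In a balanced binary tree with n leaves the deepest leaf is ceil(log2(n)) edges below the root,
so counting node levels inclusive of root and leaves gives ceil(log2(n)) + 1 levels.
log2(3) = 1.5850
ceil(1.5850) = 2
levels = 2 + 1 = 3

3


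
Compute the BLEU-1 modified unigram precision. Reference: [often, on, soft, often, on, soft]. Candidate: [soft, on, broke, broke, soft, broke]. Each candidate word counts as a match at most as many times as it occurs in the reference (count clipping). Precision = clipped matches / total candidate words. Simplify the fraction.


Reference word counts: {'often': 2, 'on': 2, 'soft': 2}
Checking each candidate word (with clipping):
  'soft' -> in reference (ref count 2, used 1/2) -> match (matches: 1)
  'on' -> in reference (ref count 2, used 1/2) -> match (matches: 2)
  'broke' -> not in reference -> no match (matches: 2)
  'broke' -> not in reference -> no match (matches: 2)
  'soft' -> in reference (ref count 2, used 2/2) -> match (matches: 3)
  'broke' -> not in reference -> no match (matches: 3)
Clipped matches: 3, Candidate length: 6
Precision = 3/6 = 1/2

1/2


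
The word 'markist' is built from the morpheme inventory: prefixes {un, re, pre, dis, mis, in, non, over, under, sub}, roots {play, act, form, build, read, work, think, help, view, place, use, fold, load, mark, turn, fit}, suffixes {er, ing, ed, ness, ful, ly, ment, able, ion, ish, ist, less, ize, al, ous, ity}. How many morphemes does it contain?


Segmenting 'markist' against the inventory:
  'mark' -> root (morpheme 1)
  'ist' -> suffix (morpheme 2)
Total morphemes: 2

2


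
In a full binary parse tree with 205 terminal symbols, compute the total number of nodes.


Leaf nodes (terminals): 205
Internal nodes = n - 1 = 205 - 1 = 204
Total = leaves + internal = 205 + 204 = 409

409


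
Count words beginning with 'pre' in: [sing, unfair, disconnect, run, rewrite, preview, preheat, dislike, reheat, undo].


Checking each word for prefix 'pre':
  'sing' -> no (count: 0)
  'unfair' -> no (count: 0)
  'disconnect' -> no (count: 0)
  'run' -> no (count: 0)
  'rewrite' -> no (count: 0)
  'preview' -> YES, starts with 'pre' (count: 1)
  'preheat' -> YES, starts with 'pre' (count: 2)
  'dislike' -> no (count: 2)
  'reheat' -> no (count: 2)
  'undo' -> no (count: 2)
Total with prefix 'pre': 2

2


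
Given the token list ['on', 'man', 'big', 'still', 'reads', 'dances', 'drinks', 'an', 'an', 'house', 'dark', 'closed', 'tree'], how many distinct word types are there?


Listing all tokens and tracking unique types:
  Token 1: 'on' -> NEW (unique so far: 1)
  Token 2: 'man' -> NEW (unique so far: 2)
  Token 3: 'big' -> NEW (unique so far: 3)
  Token 4: 'still' -> NEW (unique so far: 4)
  Token 5: 'reads' -> NEW (unique so far: 5)
  Token 6: 'dances' -> NEW (unique so far: 6)
  Token 7: 'drinks' -> NEW (unique so far: 7)
  Token 8: 'an' -> NEW (unique so far: 8)
  Token 9: 'an' -> duplicate (unique so far: 8)
  Token 10: 'house' -> NEW (unique so far: 9)
  Token 11: 'dark' -> NEW (unique so far: 10)
  Token 12: 'closed' -> NEW (unique so far: 11)
  Token 13: 'tree' -> NEW (unique so far: 12)
Unique types: ('an', 'big', 'closed', 'dances', 'dark', 'drinks', 'house', 'man', 'on', 'reads', 'still', 'tree')
Vocabulary size: 12

12


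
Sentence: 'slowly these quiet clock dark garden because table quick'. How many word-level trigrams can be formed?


Word trigrams from [9] words:
  Trigram 1: (slowly these quiet)
  Trigram 2: (these quiet clock)
  Trigram 3: (quiet clock dark)
  Trigram 4: (clock dark garden)
  Trigram 5: (dark garden because)
  Trigram 6: (garden because table)
  Trigram 7: (because table quick)
Total word trigrams: 9 - 2 = 7

7


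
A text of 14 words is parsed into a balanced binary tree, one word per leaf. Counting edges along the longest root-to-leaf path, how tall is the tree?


In a balanced binary tree with n leaves the deepest leaf is ceil(log2(n)) edges below the root.
log2(14) = 3.8074
ceil(3.8074) = 4
height (edges) = 4

4


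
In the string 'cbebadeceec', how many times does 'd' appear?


Scanning 'cbebadeceec' for 'd':
  Position 5: 'd' -> MATCH (count: 1)
Total occurrences of 'd': 1

1


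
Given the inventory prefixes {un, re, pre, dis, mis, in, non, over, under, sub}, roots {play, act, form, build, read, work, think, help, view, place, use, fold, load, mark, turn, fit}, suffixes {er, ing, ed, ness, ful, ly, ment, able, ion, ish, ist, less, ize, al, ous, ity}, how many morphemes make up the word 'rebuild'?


Segmenting 'rebuild' against the inventory:
  're' -> prefix (morpheme 1)
  'build' -> root (morpheme 2)
Total morphemes: 2

2


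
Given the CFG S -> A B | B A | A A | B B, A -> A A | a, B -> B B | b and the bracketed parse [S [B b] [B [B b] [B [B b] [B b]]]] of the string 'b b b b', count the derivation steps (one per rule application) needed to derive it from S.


Every bracketed nonterminal node [X ...] in the tree is produced by exactly one rule application.
Reading the tree off as a leftmost derivation:
  Step 1: S  =>  B B   (applied S -> B B)
  Step 2: B B  =>  b B   (applied B -> b)
  Step 3: b B  =>  b B B   (applied B -> B B)
  Step 4: b B B  =>  b b B   (applied B -> b)
  Step 5: b b B  =>  b b B B   (applied B -> B B)
  Step 6: b b B B  =>  b b b B   (applied B -> b)
  Step 7: b b b B  =>  b b b b   (applied B -> b)
Final yield: b b b b
Total rewrite steps: 7

7


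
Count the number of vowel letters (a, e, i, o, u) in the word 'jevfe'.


Scanning each character of 'jevfe':
  Position 1: 'j' -> consonant (running count: 0)
  Position 2: 'e' -> vowel (running count: 1)
  Position 3: 'v' -> consonant (running count: 1)
  Position 4: 'f' -> consonant (running count: 1)
  Position 5: 'e' -> vowel (running count: 2)
Total vowels: 2

2
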